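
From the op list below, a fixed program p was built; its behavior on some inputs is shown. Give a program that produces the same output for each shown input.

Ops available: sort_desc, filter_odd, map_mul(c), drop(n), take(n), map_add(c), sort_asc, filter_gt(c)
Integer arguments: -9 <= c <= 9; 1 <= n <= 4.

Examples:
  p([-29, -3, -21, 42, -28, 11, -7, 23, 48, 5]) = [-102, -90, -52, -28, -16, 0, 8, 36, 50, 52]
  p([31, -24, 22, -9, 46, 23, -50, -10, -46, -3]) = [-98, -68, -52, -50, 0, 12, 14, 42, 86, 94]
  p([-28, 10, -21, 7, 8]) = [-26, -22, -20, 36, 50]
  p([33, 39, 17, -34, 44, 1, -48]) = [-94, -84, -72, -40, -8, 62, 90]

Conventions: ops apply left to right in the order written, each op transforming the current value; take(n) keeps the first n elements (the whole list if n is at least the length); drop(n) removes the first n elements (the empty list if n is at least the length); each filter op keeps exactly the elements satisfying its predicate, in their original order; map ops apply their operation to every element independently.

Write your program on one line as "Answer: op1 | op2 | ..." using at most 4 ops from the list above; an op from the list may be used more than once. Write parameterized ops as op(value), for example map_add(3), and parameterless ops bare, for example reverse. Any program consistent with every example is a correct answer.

map_add(3) | sort_asc | sort_desc | map_mul(-2)

Check, running the answer program on each example:
  [-29, -3, -21, 42, -28, 11, -7, 23, 48, 5] -> [-26, 0, -18, 45, -25, 14, -4, 26, 51, 8] -> [-26, -25, -18, -4, 0, 8, 14, 26, 45, 51] -> [51, 45, 26, 14, 8, 0, -4, -18, -25, -26] -> [-102, -90, -52, -28, -16, 0, 8, 36, 50, 52]
  [31, -24, 22, -9, 46, 23, -50, -10, -46, -3] -> [34, -21, 25, -6, 49, 26, -47, -7, -43, 0] -> [-47, -43, -21, -7, -6, 0, 25, 26, 34, 49] -> [49, 34, 26, 25, 0, -6, -7, -21, -43, -47] -> [-98, -68, -52, -50, 0, 12, 14, 42, 86, 94]
  [-28, 10, -21, 7, 8] -> [-25, 13, -18, 10, 11] -> [-25, -18, 10, 11, 13] -> [13, 11, 10, -18, -25] -> [-26, -22, -20, 36, 50]
  [33, 39, 17, -34, 44, 1, -48] -> [36, 42, 20, -31, 47, 4, -45] -> [-45, -31, 4, 20, 36, 42, 47] -> [47, 42, 36, 20, 4, -31, -45] -> [-94, -84, -72, -40, -8, 62, 90]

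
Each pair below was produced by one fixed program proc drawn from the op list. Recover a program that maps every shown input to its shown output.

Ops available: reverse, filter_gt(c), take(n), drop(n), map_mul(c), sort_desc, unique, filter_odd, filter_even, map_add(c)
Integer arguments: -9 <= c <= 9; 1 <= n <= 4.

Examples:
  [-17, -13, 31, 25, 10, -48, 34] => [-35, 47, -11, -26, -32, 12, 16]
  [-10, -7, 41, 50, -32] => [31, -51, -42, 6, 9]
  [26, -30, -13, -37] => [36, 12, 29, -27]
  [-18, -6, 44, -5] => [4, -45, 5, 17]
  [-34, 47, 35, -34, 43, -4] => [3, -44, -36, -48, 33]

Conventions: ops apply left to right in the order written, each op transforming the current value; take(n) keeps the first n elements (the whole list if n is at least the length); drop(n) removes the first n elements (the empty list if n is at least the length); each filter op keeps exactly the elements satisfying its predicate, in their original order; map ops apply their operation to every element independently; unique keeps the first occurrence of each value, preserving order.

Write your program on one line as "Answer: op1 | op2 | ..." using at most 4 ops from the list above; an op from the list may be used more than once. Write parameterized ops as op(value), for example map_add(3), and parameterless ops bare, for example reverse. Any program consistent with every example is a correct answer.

map_add(1) | unique | reverse | map_mul(-1)

Check, running the answer program on each example:
  [-17, -13, 31, 25, 10, -48, 34] -> [-16, -12, 32, 26, 11, -47, 35] -> [-16, -12, 32, 26, 11, -47, 35] -> [35, -47, 11, 26, 32, -12, -16] -> [-35, 47, -11, -26, -32, 12, 16]
  [-10, -7, 41, 50, -32] -> [-9, -6, 42, 51, -31] -> [-9, -6, 42, 51, -31] -> [-31, 51, 42, -6, -9] -> [31, -51, -42, 6, 9]
  [26, -30, -13, -37] -> [27, -29, -12, -36] -> [27, -29, -12, -36] -> [-36, -12, -29, 27] -> [36, 12, 29, -27]
  [-18, -6, 44, -5] -> [-17, -5, 45, -4] -> [-17, -5, 45, -4] -> [-4, 45, -5, -17] -> [4, -45, 5, 17]
  [-34, 47, 35, -34, 43, -4] -> [-33, 48, 36, -33, 44, -3] -> [-33, 48, 36, 44, -3] -> [-3, 44, 36, 48, -33] -> [3, -44, -36, -48, 33]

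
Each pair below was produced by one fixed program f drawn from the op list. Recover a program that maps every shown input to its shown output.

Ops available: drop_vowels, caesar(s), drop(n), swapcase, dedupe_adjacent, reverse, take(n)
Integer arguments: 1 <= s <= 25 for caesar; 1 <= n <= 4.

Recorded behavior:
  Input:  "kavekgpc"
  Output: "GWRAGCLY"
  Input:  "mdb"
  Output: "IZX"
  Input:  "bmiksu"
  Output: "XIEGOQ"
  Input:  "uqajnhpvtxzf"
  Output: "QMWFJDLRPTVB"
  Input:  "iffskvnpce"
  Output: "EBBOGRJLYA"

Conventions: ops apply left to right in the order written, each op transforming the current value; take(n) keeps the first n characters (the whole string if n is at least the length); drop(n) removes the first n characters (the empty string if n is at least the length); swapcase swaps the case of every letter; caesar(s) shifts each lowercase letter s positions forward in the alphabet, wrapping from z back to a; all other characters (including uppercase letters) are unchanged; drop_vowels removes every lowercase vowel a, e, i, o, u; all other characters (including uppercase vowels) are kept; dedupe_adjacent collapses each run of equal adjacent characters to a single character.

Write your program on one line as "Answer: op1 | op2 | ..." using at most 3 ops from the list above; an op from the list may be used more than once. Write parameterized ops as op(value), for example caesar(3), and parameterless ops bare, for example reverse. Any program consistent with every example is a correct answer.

caesar(22) | swapcase

Check, running the answer program on each example:
  "kavekgpc" -> "gwragcly" -> "GWRAGCLY"
  "mdb" -> "izx" -> "IZX"
  "bmiksu" -> "xiegoq" -> "XIEGOQ"
  "uqajnhpvtxzf" -> "qmwfjdlrptvb" -> "QMWFJDLRPTVB"
  "iffskvnpce" -> "ebbogrjlya" -> "EBBOGRJLYA"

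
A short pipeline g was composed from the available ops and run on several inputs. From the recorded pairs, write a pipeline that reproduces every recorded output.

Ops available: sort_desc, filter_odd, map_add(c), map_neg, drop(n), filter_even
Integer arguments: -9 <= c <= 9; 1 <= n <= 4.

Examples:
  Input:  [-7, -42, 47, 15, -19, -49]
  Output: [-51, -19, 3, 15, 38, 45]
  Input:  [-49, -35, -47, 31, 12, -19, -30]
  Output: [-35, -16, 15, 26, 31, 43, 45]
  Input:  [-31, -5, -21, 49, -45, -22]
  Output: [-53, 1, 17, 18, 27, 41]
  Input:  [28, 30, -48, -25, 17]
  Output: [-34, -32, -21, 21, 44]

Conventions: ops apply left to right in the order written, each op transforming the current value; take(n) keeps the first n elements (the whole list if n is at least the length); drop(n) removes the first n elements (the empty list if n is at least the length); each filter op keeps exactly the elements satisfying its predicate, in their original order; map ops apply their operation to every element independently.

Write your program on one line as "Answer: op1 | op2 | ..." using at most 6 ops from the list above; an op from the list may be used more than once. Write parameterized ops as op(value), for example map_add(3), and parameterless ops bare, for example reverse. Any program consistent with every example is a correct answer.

map_add(4) | map_add(7) | sort_desc | map_add(-7) | map_neg

Check, running the answer program on each example:
  [-7, -42, 47, 15, -19, -49] -> [-3, -38, 51, 19, -15, -45] -> [4, -31, 58, 26, -8, -38] -> [58, 26, 4, -8, -31, -38] -> [51, 19, -3, -15, -38, -45] -> [-51, -19, 3, 15, 38, 45]
  [-49, -35, -47, 31, 12, -19, -30] -> [-45, -31, -43, 35, 16, -15, -26] -> [-38, -24, -36, 42, 23, -8, -19] -> [42, 23, -8, -19, -24, -36, -38] -> [35, 16, -15, -26, -31, -43, -45] -> [-35, -16, 15, 26, 31, 43, 45]
  [-31, -5, -21, 49, -45, -22] -> [-27, -1, -17, 53, -41, -18] -> [-20, 6, -10, 60, -34, -11] -> [60, 6, -10, -11, -20, -34] -> [53, -1, -17, -18, -27, -41] -> [-53, 1, 17, 18, 27, 41]
  [28, 30, -48, -25, 17] -> [32, 34, -44, -21, 21] -> [39, 41, -37, -14, 28] -> [41, 39, 28, -14, -37] -> [34, 32, 21, -21, -44] -> [-34, -32, -21, 21, 44]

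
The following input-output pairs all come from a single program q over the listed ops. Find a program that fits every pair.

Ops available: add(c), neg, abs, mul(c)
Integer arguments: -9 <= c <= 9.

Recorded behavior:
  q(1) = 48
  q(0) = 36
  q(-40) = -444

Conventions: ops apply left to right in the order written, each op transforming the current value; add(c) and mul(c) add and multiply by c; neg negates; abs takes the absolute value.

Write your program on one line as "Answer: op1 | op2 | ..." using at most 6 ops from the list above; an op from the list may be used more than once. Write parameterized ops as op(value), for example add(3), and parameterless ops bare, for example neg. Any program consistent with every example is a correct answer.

add(9) | add(-6) | neg | mul(2) | mul(6) | neg

Check, running the answer program on each example:
  1 -> 10 -> 4 -> -4 -> -8 -> -48 -> 48
  0 -> 9 -> 3 -> -3 -> -6 -> -36 -> 36
  -40 -> -31 -> -37 -> 37 -> 74 -> 444 -> -444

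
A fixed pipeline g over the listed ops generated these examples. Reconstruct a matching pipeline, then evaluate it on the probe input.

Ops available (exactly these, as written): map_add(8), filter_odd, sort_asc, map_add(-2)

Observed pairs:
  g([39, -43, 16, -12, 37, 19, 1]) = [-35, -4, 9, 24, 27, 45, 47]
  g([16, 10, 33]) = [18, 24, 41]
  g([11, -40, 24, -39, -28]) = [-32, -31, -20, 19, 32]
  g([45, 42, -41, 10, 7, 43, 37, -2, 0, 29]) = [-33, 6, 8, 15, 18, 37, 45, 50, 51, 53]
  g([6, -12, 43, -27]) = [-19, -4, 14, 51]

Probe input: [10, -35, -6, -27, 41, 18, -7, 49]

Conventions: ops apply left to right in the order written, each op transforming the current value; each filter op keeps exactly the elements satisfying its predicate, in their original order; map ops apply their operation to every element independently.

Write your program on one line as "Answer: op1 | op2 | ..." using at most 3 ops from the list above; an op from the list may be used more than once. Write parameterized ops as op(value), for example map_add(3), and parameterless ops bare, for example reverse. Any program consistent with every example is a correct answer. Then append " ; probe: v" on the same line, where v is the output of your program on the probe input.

sort_asc | map_add(8) ; probe: [-27, -19, 1, 2, 18, 26, 49, 57]

Check, running the answer program on each example:
  [39, -43, 16, -12, 37, 19, 1] -> [-43, -12, 1, 16, 19, 37, 39] -> [-35, -4, 9, 24, 27, 45, 47]
  [16, 10, 33] -> [10, 16, 33] -> [18, 24, 41]
  [11, -40, 24, -39, -28] -> [-40, -39, -28, 11, 24] -> [-32, -31, -20, 19, 32]
  [45, 42, -41, 10, 7, 43, 37, -2, 0, 29] -> [-41, -2, 0, 7, 10, 29, 37, 42, 43, 45] -> [-33, 6, 8, 15, 18, 37, 45, 50, 51, 53]
  [6, -12, 43, -27] -> [-27, -12, 6, 43] -> [-19, -4, 14, 51]
  probe: [10, -35, -6, -27, 41, 18, -7, 49] -> [-35, -27, -7, -6, 10, 18, 41, 49] -> [-27, -19, 1, 2, 18, 26, 49, 57]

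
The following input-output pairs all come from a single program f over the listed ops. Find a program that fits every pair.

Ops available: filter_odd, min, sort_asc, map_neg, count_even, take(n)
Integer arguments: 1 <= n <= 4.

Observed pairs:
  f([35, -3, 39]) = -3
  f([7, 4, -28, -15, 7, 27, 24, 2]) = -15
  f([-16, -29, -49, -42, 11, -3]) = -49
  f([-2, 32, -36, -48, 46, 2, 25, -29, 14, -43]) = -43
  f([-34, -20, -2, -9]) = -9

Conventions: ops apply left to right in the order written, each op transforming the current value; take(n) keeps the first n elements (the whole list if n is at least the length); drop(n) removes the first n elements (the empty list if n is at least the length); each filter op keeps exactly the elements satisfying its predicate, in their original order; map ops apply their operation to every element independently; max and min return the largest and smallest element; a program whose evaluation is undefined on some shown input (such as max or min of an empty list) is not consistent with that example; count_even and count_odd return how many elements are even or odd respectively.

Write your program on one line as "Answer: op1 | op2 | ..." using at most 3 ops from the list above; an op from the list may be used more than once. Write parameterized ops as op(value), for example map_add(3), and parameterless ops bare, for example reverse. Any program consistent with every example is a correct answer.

filter_odd | sort_asc | min

Check, running the answer program on each example:
  [35, -3, 39] -> [35, -3, 39] -> [-3, 35, 39] -> -3
  [7, 4, -28, -15, 7, 27, 24, 2] -> [7, -15, 7, 27] -> [-15, 7, 7, 27] -> -15
  [-16, -29, -49, -42, 11, -3] -> [-29, -49, 11, -3] -> [-49, -29, -3, 11] -> -49
  [-2, 32, -36, -48, 46, 2, 25, -29, 14, -43] -> [25, -29, -43] -> [-43, -29, 25] -> -43
  [-34, -20, -2, -9] -> [-9] -> [-9] -> -9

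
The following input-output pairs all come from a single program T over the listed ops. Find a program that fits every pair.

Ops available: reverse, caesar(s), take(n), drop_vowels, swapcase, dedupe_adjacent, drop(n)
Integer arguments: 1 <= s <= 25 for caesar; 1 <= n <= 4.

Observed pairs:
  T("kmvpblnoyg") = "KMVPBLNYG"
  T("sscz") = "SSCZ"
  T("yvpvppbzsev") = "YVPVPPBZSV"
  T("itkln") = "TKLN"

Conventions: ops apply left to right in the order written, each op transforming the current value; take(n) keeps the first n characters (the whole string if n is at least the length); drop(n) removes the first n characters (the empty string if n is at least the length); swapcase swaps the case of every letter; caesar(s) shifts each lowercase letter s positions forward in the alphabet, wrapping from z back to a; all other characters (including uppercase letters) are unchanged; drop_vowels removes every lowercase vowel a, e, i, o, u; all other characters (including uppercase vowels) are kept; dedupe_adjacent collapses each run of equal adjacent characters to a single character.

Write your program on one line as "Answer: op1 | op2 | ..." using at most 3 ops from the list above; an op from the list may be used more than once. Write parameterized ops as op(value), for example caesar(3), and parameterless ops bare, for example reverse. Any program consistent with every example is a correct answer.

drop_vowels | swapcase

Check, running the answer program on each example:
  "kmvpblnoyg" -> "kmvpblnyg" -> "KMVPBLNYG"
  "sscz" -> "sscz" -> "SSCZ"
  "yvpvppbzsev" -> "yvpvppbzsv" -> "YVPVPPBZSV"
  "itkln" -> "tkln" -> "TKLN"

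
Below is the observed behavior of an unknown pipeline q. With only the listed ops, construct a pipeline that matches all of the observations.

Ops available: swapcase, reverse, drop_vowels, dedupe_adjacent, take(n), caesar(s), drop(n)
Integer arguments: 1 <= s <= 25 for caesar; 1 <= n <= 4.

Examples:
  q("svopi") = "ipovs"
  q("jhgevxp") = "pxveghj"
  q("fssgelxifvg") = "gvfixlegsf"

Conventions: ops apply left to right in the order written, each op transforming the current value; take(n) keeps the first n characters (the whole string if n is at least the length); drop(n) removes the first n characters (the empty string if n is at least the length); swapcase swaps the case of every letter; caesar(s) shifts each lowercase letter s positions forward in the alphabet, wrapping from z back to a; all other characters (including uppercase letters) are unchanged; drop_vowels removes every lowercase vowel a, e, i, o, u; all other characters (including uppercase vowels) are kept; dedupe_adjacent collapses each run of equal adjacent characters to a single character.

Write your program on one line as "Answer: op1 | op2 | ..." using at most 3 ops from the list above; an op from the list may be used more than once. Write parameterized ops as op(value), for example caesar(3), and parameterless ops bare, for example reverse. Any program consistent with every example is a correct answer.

dedupe_adjacent | reverse

Check, running the answer program on each example:
  "svopi" -> "svopi" -> "ipovs"
  "jhgevxp" -> "jhgevxp" -> "pxveghj"
  "fssgelxifvg" -> "fsgelxifvg" -> "gvfixlegsf"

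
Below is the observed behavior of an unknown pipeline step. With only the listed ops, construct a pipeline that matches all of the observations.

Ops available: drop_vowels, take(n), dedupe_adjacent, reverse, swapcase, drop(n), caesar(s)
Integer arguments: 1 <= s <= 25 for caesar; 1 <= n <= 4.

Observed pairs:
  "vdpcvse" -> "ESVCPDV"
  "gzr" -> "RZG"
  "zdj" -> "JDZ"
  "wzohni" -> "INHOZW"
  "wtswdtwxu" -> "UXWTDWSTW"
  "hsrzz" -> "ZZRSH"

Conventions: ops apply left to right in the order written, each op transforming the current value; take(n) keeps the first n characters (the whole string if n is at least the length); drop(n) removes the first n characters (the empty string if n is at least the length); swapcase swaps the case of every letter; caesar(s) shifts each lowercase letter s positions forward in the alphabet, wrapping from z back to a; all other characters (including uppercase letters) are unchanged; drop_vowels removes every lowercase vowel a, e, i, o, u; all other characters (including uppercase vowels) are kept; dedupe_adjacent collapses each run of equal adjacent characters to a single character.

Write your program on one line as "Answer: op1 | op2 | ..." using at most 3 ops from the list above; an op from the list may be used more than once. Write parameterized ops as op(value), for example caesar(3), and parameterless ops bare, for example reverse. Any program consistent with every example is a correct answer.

reverse | swapcase

Check, running the answer program on each example:
  "vdpcvse" -> "esvcpdv" -> "ESVCPDV"
  "gzr" -> "rzg" -> "RZG"
  "zdj" -> "jdz" -> "JDZ"
  "wzohni" -> "inhozw" -> "INHOZW"
  "wtswdtwxu" -> "uxwtdwstw" -> "UXWTDWSTW"
  "hsrzz" -> "zzrsh" -> "ZZRSH"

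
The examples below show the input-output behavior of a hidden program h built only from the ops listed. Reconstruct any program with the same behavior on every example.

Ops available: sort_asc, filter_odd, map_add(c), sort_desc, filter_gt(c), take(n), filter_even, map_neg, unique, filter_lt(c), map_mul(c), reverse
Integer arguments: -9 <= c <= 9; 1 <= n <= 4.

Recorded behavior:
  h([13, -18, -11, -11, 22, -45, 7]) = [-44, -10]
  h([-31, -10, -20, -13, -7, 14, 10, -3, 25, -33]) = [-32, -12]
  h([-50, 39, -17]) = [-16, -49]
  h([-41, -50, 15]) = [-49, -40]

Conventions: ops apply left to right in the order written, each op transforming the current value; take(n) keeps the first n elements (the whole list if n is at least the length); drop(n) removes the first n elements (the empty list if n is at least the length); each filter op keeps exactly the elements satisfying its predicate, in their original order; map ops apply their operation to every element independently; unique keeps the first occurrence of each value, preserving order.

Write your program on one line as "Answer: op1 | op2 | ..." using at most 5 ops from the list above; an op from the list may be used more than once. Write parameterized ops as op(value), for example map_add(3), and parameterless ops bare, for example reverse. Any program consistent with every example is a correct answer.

filter_lt(-7) | unique | map_add(1) | reverse | take(2)

Check, running the answer program on each example:
  [13, -18, -11, -11, 22, -45, 7] -> [-18, -11, -11, -45] -> [-18, -11, -45] -> [-17, -10, -44] -> [-44, -10, -17] -> [-44, -10]
  [-31, -10, -20, -13, -7, 14, 10, -3, 25, -33] -> [-31, -10, -20, -13, -33] -> [-31, -10, -20, -13, -33] -> [-30, -9, -19, -12, -32] -> [-32, -12, -19, -9, -30] -> [-32, -12]
  [-50, 39, -17] -> [-50, -17] -> [-50, -17] -> [-49, -16] -> [-16, -49] -> [-16, -49]
  [-41, -50, 15] -> [-41, -50] -> [-41, -50] -> [-40, -49] -> [-49, -40] -> [-49, -40]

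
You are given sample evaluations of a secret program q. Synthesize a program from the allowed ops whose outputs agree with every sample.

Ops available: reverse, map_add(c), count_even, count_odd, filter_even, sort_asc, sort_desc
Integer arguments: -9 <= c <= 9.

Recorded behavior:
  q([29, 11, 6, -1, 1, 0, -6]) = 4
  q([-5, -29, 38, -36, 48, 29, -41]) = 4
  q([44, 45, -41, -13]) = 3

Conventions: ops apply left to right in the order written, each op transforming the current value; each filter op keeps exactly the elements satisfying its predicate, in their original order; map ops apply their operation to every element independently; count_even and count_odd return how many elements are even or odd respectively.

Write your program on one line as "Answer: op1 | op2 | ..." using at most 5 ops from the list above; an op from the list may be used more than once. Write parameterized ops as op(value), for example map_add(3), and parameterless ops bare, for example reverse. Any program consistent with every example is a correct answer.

map_add(-3) | filter_even | sort_desc | reverse | count_even

Check, running the answer program on each example:
  [29, 11, 6, -1, 1, 0, -6] -> [26, 8, 3, -4, -2, -3, -9] -> [26, 8, -4, -2] -> [26, 8, -2, -4] -> [-4, -2, 8, 26] -> 4
  [-5, -29, 38, -36, 48, 29, -41] -> [-8, -32, 35, -39, 45, 26, -44] -> [-8, -32, 26, -44] -> [26, -8, -32, -44] -> [-44, -32, -8, 26] -> 4
  [44, 45, -41, -13] -> [41, 42, -44, -16] -> [42, -44, -16] -> [42, -16, -44] -> [-44, -16, 42] -> 3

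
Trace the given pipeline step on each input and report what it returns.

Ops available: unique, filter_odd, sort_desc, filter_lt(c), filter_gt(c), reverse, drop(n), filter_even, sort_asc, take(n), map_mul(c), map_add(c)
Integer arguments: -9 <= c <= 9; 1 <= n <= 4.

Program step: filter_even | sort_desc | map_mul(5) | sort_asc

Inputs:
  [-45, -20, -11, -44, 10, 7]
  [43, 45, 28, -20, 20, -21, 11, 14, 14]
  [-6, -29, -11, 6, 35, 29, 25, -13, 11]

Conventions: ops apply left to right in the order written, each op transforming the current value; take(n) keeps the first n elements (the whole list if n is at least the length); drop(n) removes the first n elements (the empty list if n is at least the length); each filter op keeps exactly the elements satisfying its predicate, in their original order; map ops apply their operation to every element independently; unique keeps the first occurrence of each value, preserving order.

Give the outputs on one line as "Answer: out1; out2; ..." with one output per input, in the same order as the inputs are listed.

[-220, -100, 50]; [-100, 70, 70, 100, 140]; [-30, 30]

Execution, op by op:
  [-45, -20, -11, -44, 10, 7] -> [-20, -44, 10] -> [10, -20, -44] -> [50, -100, -220] -> [-220, -100, 50]
  [43, 45, 28, -20, 20, -21, 11, 14, 14] -> [28, -20, 20, 14, 14] -> [28, 20, 14, 14, -20] -> [140, 100, 70, 70, -100] -> [-100, 70, 70, 100, 140]
  [-6, -29, -11, 6, 35, 29, 25, -13, 11] -> [-6, 6] -> [6, -6] -> [30, -30] -> [-30, 30]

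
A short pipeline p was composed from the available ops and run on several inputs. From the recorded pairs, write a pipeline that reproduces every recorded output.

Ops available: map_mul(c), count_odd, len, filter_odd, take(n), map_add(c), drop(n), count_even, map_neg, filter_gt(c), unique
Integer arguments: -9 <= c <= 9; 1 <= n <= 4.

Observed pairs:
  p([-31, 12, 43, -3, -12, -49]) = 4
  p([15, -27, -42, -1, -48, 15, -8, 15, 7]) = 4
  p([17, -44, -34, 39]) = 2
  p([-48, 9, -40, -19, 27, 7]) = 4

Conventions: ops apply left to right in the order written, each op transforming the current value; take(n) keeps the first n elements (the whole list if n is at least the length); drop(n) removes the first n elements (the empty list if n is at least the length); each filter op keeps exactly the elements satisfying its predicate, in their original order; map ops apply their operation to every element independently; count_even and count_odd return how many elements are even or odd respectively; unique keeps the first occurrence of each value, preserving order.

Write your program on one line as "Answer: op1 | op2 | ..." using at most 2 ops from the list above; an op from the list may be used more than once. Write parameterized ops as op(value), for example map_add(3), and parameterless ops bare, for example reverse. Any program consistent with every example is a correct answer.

unique | count_odd

Check, running the answer program on each example:
  [-31, 12, 43, -3, -12, -49] -> [-31, 12, 43, -3, -12, -49] -> 4
  [15, -27, -42, -1, -48, 15, -8, 15, 7] -> [15, -27, -42, -1, -48, -8, 7] -> 4
  [17, -44, -34, 39] -> [17, -44, -34, 39] -> 2
  [-48, 9, -40, -19, 27, 7] -> [-48, 9, -40, -19, 27, 7] -> 4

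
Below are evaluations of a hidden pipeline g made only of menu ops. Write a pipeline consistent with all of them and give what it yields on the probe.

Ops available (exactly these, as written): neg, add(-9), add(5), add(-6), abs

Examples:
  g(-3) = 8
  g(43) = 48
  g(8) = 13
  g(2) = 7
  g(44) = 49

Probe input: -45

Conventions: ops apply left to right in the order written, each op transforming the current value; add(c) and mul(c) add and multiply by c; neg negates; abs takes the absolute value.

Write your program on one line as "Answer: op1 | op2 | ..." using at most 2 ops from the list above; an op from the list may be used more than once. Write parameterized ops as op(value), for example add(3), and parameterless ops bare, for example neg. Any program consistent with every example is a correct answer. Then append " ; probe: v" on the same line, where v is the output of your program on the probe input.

abs | add(5) ; probe: 50

Check, running the answer program on each example:
  -3 -> 3 -> 8
  43 -> 43 -> 48
  8 -> 8 -> 13
  2 -> 2 -> 7
  44 -> 44 -> 49
  probe: -45 -> 45 -> 50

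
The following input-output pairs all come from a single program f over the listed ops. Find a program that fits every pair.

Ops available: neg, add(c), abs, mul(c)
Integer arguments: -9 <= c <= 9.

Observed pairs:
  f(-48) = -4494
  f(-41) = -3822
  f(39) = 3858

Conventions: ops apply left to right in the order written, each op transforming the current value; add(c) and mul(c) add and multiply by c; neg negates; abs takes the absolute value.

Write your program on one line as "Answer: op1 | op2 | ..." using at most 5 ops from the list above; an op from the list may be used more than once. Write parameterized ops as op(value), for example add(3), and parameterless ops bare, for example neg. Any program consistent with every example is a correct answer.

mul(-8) | add(-8) | mul(4) | add(-6) | mul(-3)

Check, running the answer program on each example:
  -48 -> 384 -> 376 -> 1504 -> 1498 -> -4494
  -41 -> 328 -> 320 -> 1280 -> 1274 -> -3822
  39 -> -312 -> -320 -> -1280 -> -1286 -> 3858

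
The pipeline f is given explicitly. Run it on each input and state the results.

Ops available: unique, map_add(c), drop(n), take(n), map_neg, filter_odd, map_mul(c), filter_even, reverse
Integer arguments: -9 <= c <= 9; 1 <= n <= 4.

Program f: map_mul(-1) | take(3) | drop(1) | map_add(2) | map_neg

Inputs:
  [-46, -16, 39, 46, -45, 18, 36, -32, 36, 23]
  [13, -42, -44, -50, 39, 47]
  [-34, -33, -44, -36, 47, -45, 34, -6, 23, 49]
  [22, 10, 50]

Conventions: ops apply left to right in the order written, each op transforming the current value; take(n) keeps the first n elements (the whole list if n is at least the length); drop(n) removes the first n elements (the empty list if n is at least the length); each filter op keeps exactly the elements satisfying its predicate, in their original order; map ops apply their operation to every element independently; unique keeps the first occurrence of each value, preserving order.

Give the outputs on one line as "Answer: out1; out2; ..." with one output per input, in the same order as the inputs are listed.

[-18, 37]; [-44, -46]; [-35, -46]; [8, 48]

Execution, op by op:
  [-46, -16, 39, 46, -45, 18, 36, -32, 36, 23] -> [46, 16, -39, -46, 45, -18, -36, 32, -36, -23] -> [46, 16, -39] -> [16, -39] -> [18, -37] -> [-18, 37]
  [13, -42, -44, -50, 39, 47] -> [-13, 42, 44, 50, -39, -47] -> [-13, 42, 44] -> [42, 44] -> [44, 46] -> [-44, -46]
  [-34, -33, -44, -36, 47, -45, 34, -6, 23, 49] -> [34, 33, 44, 36, -47, 45, -34, 6, -23, -49] -> [34, 33, 44] -> [33, 44] -> [35, 46] -> [-35, -46]
  [22, 10, 50] -> [-22, -10, -50] -> [-22, -10, -50] -> [-10, -50] -> [-8, -48] -> [8, 48]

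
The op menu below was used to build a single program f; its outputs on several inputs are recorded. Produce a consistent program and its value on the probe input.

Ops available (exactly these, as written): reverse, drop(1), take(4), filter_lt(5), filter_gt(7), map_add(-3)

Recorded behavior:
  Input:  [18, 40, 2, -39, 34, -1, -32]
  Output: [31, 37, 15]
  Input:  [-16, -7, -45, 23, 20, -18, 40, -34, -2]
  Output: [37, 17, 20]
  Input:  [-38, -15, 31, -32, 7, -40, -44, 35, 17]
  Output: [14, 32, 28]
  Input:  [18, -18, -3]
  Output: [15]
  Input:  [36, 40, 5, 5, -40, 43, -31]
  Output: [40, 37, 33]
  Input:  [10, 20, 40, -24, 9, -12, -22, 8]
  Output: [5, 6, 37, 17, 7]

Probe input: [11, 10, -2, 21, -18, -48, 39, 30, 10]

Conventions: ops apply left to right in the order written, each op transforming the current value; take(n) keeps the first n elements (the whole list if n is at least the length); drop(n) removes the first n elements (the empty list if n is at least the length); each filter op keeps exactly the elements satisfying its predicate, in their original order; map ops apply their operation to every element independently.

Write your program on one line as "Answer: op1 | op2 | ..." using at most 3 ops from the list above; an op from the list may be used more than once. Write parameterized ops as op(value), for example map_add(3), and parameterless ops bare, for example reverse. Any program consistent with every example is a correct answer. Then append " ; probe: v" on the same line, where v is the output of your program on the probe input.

filter_gt(7) | reverse | map_add(-3) ; probe: [7, 27, 36, 18, 7, 8]

Check, running the answer program on each example:
  [18, 40, 2, -39, 34, -1, -32] -> [18, 40, 34] -> [34, 40, 18] -> [31, 37, 15]
  [-16, -7, -45, 23, 20, -18, 40, -34, -2] -> [23, 20, 40] -> [40, 20, 23] -> [37, 17, 20]
  [-38, -15, 31, -32, 7, -40, -44, 35, 17] -> [31, 35, 17] -> [17, 35, 31] -> [14, 32, 28]
  [18, -18, -3] -> [18] -> [18] -> [15]
  [36, 40, 5, 5, -40, 43, -31] -> [36, 40, 43] -> [43, 40, 36] -> [40, 37, 33]
  [10, 20, 40, -24, 9, -12, -22, 8] -> [10, 20, 40, 9, 8] -> [8, 9, 40, 20, 10] -> [5, 6, 37, 17, 7]
  probe: [11, 10, -2, 21, -18, -48, 39, 30, 10] -> [11, 10, 21, 39, 30, 10] -> [10, 30, 39, 21, 10, 11] -> [7, 27, 36, 18, 7, 8]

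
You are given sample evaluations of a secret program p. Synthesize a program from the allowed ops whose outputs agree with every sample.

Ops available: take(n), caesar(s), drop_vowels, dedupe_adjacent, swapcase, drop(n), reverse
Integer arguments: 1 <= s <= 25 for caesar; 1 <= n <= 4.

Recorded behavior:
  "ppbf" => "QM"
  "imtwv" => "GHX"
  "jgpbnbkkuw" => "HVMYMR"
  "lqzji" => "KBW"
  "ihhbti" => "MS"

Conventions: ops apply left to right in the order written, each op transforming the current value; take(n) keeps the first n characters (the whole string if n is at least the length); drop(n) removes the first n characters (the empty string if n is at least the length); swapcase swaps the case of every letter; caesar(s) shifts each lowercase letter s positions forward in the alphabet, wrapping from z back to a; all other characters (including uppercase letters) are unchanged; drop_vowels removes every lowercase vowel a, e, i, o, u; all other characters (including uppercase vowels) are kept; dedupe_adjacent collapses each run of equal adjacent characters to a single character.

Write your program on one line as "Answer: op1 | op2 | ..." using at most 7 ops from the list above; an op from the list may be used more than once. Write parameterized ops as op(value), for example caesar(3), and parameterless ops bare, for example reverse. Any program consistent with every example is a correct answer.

drop_vowels | dedupe_adjacent | caesar(11) | drop_vowels | reverse | swapcase

Check, running the answer program on each example:
  "ppbf" -> "ppbf" -> "pbf" -> "amq" -> "mq" -> "qm" -> "QM"
  "imtwv" -> "mtwv" -> "mtwv" -> "xehg" -> "xhg" -> "ghx" -> "GHX"
  "jgpbnbkkuw" -> "jgpbnbkkw" -> "jgpbnbkw" -> "uramymvh" -> "rmymvh" -> "hvmymr" -> "HVMYMR"
  "lqzji" -> "lqzj" -> "lqzj" -> "wbku" -> "wbk" -> "kbw" -> "KBW"
  "ihhbti" -> "hhbt" -> "hbt" -> "sme" -> "sm" -> "ms" -> "MS"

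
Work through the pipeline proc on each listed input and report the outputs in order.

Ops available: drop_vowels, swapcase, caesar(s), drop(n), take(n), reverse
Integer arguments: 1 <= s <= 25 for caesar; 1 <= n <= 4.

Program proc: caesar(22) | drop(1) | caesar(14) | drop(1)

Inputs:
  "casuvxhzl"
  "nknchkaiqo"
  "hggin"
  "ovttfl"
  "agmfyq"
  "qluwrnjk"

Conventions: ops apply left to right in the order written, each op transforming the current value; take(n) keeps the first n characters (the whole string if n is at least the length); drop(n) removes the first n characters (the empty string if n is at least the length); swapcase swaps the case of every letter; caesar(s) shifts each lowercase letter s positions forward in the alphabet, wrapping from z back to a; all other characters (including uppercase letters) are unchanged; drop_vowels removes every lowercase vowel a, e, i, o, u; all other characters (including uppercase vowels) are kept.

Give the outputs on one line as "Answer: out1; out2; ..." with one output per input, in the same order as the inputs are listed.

"cefhrjv"; "xmruksay"; "qsx"; "ddpv"; "wpia"; "egbxtu"

Execution, op by op:
  "casuvxhzl" -> "ywoqrtdvh" -> "woqrtdvh" -> "kcefhrjv" -> "cefhrjv"
  "nknchkaiqo" -> "jgjydgwemk" -> "gjydgwemk" -> "uxmruksay" -> "xmruksay"
  "hggin" -> "dccej" -> "ccej" -> "qqsx" -> "qsx"
  "ovttfl" -> "krppbh" -> "rppbh" -> "fddpv" -> "ddpv"
  "agmfyq" -> "wcibum" -> "cibum" -> "qwpia" -> "wpia"
  "qluwrnjk" -> "mhqsnjfg" -> "hqsnjfg" -> "vegbxtu" -> "egbxtu"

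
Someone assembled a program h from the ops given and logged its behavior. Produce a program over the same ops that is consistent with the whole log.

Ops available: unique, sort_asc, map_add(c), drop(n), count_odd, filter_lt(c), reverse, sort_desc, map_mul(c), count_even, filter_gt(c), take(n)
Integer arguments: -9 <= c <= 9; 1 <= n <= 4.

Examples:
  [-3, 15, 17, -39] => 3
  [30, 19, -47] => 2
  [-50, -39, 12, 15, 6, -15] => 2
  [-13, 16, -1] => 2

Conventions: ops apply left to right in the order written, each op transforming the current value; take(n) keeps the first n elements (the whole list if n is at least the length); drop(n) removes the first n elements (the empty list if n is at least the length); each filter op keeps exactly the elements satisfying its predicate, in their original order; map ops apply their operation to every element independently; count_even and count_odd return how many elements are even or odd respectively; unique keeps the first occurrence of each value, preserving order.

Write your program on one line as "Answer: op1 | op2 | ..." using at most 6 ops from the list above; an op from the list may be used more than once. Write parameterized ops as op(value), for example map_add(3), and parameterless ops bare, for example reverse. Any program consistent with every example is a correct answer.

sort_asc | map_mul(3) | take(3) | map_add(-3) | count_even

Check, running the answer program on each example:
  [-3, 15, 17, -39] -> [-39, -3, 15, 17] -> [-117, -9, 45, 51] -> [-117, -9, 45] -> [-120, -12, 42] -> 3
  [30, 19, -47] -> [-47, 19, 30] -> [-141, 57, 90] -> [-141, 57, 90] -> [-144, 54, 87] -> 2
  [-50, -39, 12, 15, 6, -15] -> [-50, -39, -15, 6, 12, 15] -> [-150, -117, -45, 18, 36, 45] -> [-150, -117, -45] -> [-153, -120, -48] -> 2
  [-13, 16, -1] -> [-13, -1, 16] -> [-39, -3, 48] -> [-39, -3, 48] -> [-42, -6, 45] -> 2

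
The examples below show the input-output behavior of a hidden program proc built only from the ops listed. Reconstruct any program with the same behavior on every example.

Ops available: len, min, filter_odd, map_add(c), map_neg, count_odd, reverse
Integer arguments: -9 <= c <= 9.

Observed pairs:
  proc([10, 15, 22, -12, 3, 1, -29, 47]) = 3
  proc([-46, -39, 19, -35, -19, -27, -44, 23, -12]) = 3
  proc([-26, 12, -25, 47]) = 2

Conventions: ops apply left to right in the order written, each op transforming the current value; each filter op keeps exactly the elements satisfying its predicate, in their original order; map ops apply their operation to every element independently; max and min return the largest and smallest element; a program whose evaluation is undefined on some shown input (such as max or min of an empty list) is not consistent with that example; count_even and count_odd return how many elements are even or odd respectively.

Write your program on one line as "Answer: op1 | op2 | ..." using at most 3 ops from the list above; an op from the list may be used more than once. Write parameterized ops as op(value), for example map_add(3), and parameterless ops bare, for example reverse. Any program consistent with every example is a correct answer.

map_add(7) | count_odd

Check, running the answer program on each example:
  [10, 15, 22, -12, 3, 1, -29, 47] -> [17, 22, 29, -5, 10, 8, -22, 54] -> 3
  [-46, -39, 19, -35, -19, -27, -44, 23, -12] -> [-39, -32, 26, -28, -12, -20, -37, 30, -5] -> 3
  [-26, 12, -25, 47] -> [-19, 19, -18, 54] -> 2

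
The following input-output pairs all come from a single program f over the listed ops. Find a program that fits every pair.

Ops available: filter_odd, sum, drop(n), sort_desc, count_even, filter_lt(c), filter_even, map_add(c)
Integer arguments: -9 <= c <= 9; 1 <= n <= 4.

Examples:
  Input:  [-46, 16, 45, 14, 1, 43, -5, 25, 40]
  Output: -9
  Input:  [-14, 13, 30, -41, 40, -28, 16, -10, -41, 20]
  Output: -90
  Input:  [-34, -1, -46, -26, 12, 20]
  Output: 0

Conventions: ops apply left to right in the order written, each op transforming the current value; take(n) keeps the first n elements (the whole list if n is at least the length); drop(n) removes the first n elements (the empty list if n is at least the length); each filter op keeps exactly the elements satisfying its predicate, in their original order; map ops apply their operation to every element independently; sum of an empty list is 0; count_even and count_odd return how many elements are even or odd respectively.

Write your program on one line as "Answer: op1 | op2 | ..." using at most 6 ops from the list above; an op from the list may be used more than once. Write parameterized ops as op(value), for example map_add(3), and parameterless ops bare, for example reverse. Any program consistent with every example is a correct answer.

drop(1) | map_add(-4) | filter_odd | filter_lt(-7) | sum

Check, running the answer program on each example:
  [-46, 16, 45, 14, 1, 43, -5, 25, 40] -> [16, 45, 14, 1, 43, -5, 25, 40] -> [12, 41, 10, -3, 39, -9, 21, 36] -> [41, -3, 39, -9, 21] -> [-9] -> -9
  [-14, 13, 30, -41, 40, -28, 16, -10, -41, 20] -> [13, 30, -41, 40, -28, 16, -10, -41, 20] -> [9, 26, -45, 36, -32, 12, -14, -45, 16] -> [9, -45, -45] -> [-45, -45] -> -90
  [-34, -1, -46, -26, 12, 20] -> [-1, -46, -26, 12, 20] -> [-5, -50, -30, 8, 16] -> [-5] -> [] -> 0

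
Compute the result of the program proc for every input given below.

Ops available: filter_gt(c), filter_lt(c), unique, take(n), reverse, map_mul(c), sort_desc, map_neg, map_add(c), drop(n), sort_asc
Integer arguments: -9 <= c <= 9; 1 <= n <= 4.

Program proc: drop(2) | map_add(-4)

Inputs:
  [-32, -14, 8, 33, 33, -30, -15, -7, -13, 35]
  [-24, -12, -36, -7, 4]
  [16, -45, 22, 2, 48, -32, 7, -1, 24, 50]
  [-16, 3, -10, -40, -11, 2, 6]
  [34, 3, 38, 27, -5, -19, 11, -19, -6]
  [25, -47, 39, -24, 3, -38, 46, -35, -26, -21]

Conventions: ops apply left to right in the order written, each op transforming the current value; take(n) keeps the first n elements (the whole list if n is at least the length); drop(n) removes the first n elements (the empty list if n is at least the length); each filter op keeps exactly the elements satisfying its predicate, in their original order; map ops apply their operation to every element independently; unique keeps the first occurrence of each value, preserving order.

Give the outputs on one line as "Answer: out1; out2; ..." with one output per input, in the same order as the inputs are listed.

[4, 29, 29, -34, -19, -11, -17, 31]; [-40, -11, 0]; [18, -2, 44, -36, 3, -5, 20, 46]; [-14, -44, -15, -2, 2]; [34, 23, -9, -23, 7, -23, -10]; [35, -28, -1, -42, 42, -39, -30, -25]

Execution, op by op:
  [-32, -14, 8, 33, 33, -30, -15, -7, -13, 35] -> [8, 33, 33, -30, -15, -7, -13, 35] -> [4, 29, 29, -34, -19, -11, -17, 31]
  [-24, -12, -36, -7, 4] -> [-36, -7, 4] -> [-40, -11, 0]
  [16, -45, 22, 2, 48, -32, 7, -1, 24, 50] -> [22, 2, 48, -32, 7, -1, 24, 50] -> [18, -2, 44, -36, 3, -5, 20, 46]
  [-16, 3, -10, -40, -11, 2, 6] -> [-10, -40, -11, 2, 6] -> [-14, -44, -15, -2, 2]
  [34, 3, 38, 27, -5, -19, 11, -19, -6] -> [38, 27, -5, -19, 11, -19, -6] -> [34, 23, -9, -23, 7, -23, -10]
  [25, -47, 39, -24, 3, -38, 46, -35, -26, -21] -> [39, -24, 3, -38, 46, -35, -26, -21] -> [35, -28, -1, -42, 42, -39, -30, -25]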